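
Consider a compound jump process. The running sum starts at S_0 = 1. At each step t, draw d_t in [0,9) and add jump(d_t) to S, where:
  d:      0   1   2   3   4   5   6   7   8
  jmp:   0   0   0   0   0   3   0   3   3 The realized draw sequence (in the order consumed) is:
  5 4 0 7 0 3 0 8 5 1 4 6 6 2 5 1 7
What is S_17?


t=0: S=1, d=5, jump=3, S_1=4
t=1: S=4, d=4, jump=0, S_2=4
t=2: S=4, d=0, jump=0, S_3=4
t=3: S=4, d=7, jump=3, S_4=7
t=4: S=7, d=0, jump=0, S_5=7
t=5: S=7, d=3, jump=0, S_6=7
t=6: S=7, d=0, jump=0, S_7=7
t=7: S=7, d=8, jump=3, S_8=10
t=8: S=10, d=5, jump=3, S_9=13
t=9: S=13, d=1, jump=0, S_10=13
t=10: S=13, d=4, jump=0, S_11=13
t=11: S=13, d=6, jump=0, S_12=13
t=12: S=13, d=6, jump=0, S_13=13
t=13: S=13, d=2, jump=0, S_14=13
t=14: S=13, d=5, jump=3, S_15=16
t=15: S=16, d=1, jump=0, S_16=16
t=16: S=16, d=7, jump=3, S_17=19

19


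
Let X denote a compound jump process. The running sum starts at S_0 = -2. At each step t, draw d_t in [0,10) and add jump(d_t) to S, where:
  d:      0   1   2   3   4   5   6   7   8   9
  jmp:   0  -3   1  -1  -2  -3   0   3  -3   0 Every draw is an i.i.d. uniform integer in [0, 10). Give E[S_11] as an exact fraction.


Outcome values over d=0..9: [0, -3, 1, -1, -2, -3, 0, 3, -3, 0]
Σy = -8, Σy² = 42, M = 10
μ = -8/10 = -4/5,  σ² = 42/10 − (-4/5)² = 89/25
E[S_11] = -2 + 11·(-4/5) = -54/5

-54/5


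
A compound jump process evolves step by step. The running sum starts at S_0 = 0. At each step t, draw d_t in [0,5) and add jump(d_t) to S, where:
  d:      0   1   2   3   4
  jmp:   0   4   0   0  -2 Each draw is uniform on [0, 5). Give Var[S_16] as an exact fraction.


Outcome values over d=0..4: [0, 4, 0, 0, -2]
Σy = 2, Σy² = 20, M = 5
μ = 2/5 = 2/5,  σ² = 20/5 − (2/5)² = 96/25
Independent increments: Var[S_16] = 16·σ² = 16·(96/25) = 1536/25

1536/25


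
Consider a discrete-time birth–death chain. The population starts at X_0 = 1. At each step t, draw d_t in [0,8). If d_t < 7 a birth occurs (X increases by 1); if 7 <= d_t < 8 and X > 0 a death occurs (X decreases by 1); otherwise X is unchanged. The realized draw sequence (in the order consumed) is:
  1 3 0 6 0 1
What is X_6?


7

t=0: X=1, d=1 → birth, X_1=2
t=1: X=2, d=3 → birth, X_2=3
t=2: X=3, d=0 → birth, X_3=4
t=3: X=4, d=6 → birth, X_4=5
t=4: X=5, d=0 → birth, X_5=6
t=5: X=6, d=1 → birth, X_6=7


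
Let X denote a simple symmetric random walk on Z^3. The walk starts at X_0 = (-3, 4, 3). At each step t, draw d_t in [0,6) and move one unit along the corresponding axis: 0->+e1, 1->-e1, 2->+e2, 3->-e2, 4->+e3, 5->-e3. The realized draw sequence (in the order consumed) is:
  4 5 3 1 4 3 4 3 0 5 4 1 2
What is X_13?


t=0: X=(-3, 4, 3), d=4 → +e3, X_1=(-3, 4, 4)
t=1: X=(-3, 4, 4), d=5 → -e3, X_2=(-3, 4, 3)
t=2: X=(-3, 4, 3), d=3 → -e2, X_3=(-3, 3, 3)
t=3: X=(-3, 3, 3), d=1 → -e1, X_4=(-4, 3, 3)
t=4: X=(-4, 3, 3), d=4 → +e3, X_5=(-4, 3, 4)
t=5: X=(-4, 3, 4), d=3 → -e2, X_6=(-4, 2, 4)
t=6: X=(-4, 2, 4), d=4 → +e3, X_7=(-4, 2, 5)
t=7: X=(-4, 2, 5), d=3 → -e2, X_8=(-4, 1, 5)
t=8: X=(-4, 1, 5), d=0 → +e1, X_9=(-3, 1, 5)
t=9: X=(-3, 1, 5), d=5 → -e3, X_10=(-3, 1, 4)
t=10: X=(-3, 1, 4), d=4 → +e3, X_11=(-3, 1, 5)
t=11: X=(-3, 1, 5), d=1 → -e1, X_12=(-4, 1, 5)
t=12: X=(-4, 1, 5), d=2 → +e2, X_13=(-4, 2, 5)

(-4, 2, 5)


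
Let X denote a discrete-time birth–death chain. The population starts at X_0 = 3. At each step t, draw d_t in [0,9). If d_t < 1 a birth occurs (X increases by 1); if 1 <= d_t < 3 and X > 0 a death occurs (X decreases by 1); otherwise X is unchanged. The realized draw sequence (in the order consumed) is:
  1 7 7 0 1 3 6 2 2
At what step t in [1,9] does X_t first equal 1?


t=0: X=3, d=1 → death, X_1=2
t=1: X=2, d=7 → hold, X_2=2
t=2: X=2, d=7 → hold, X_3=2
t=3: X=2, d=0 → birth, X_4=3
t=4: X=3, d=1 → death, X_5=2
t=5: X=2, d=3 → hold, X_6=2
t=6: X=2, d=6 → hold, X_7=2
t=7: X=2, d=2 → death, X_8=1
t=8: X=1, d=2 → death, X_9=0

8


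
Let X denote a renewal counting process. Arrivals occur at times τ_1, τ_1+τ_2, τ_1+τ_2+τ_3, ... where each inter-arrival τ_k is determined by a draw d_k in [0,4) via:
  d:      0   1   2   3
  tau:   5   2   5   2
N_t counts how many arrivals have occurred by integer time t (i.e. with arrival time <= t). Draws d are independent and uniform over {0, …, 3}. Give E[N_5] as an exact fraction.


Inter-arrival values over d=0..3: [5, 2, 5, 2]
Each d has probability 1/4, so the pmf of τ is: f(2) = 1/2, f(5) = 1/2
Renewal equation for m(n) = E[N_n]: condition on τ_1 = k (if k <= n, one arrival plus a fresh copy on the remaining n−k steps): m(n) = F(n) + Σ_{k<=n} f(k)·m(n−k), where F(n) = P(τ <= n) and m(0) = 0
m(1) = F(1) = 0
m(2) = F(2) = 1/2
m(3) = F(3) = 1/2
m(4) = F(4) + f(2)·m(2) = 1/2 + 1/2·1/2 = 3/4
m(5) = F(5) + f(2)·m(3) = 1 + 1/2·1/2 = 5/4
E[N_5] = m(5) = 5/4

5/4


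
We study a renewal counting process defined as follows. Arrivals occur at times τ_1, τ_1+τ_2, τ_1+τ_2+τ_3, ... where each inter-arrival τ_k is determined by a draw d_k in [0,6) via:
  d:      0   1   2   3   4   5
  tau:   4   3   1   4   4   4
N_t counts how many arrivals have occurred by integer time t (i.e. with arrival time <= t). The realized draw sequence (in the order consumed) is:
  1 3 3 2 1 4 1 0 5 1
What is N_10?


draw d_1=1: τ_1=3, arrival time A_1=3
draw d_2=3: τ_2=4, arrival time A_2=7
draw d_3=3: τ_3=4, arrival time A_3=11
draw d_4=2: τ_4=1, arrival time A_4=12
draw d_5=1: τ_5=3, arrival time A_5=15
draw d_6=4: τ_6=4, arrival time A_6=19
draw d_7=1: τ_7=3, arrival time A_7=22
draw d_8=0: τ_8=4, arrival time A_8=26
draw d_9=5: τ_9=4, arrival time A_9=30
draw d_10=1: τ_10=3, arrival time A_10=33
N_t over t=0..10: 0:0 1:0 2:0 3:1 4:1 5:1 6:1 7:2 8:2 9:2 10:2

2


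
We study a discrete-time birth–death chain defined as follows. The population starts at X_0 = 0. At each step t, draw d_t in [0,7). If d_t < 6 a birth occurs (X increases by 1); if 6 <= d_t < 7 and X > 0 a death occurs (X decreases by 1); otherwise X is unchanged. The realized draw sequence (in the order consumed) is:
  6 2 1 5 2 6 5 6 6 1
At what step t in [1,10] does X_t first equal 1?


2

t=0: X=0, d=6 → hold, X_1=0
t=1: X=0, d=2 → birth, X_2=1
t=2: X=1, d=1 → birth, X_3=2
t=3: X=2, d=5 → birth, X_4=3
t=4: X=3, d=2 → birth, X_5=4
t=5: X=4, d=6 → death, X_6=3
t=6: X=3, d=5 → birth, X_7=4
t=7: X=4, d=6 → death, X_8=3
t=8: X=3, d=6 → death, X_9=2
t=9: X=2, d=1 → birth, X_10=3


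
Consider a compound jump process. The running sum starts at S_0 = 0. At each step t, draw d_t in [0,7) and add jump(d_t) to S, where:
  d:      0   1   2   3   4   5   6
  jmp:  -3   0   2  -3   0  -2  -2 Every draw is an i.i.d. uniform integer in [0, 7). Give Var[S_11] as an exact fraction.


Outcome values over d=0..6: [-3, 0, 2, -3, 0, -2, -2]
Σy = -8, Σy² = 30, M = 7
μ = -8/7 = -8/7,  σ² = 30/7 − (-8/7)² = 146/49
Independent increments: Var[S_11] = 11·σ² = 11·(146/49) = 1606/49

1606/49


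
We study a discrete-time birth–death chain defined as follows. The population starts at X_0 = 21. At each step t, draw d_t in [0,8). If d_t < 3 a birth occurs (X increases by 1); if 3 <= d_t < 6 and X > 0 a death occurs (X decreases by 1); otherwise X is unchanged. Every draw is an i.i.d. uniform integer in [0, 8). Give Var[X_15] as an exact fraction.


45/4

X can drop by at most 1 per step and X_0 = 21 > T = 15, so X_t >= 21 − t >= 6 > 0 for every t <= 15: the floor at 0 (the 'and X > 0' condition) never binds. Hence X_15 = X_0 + Σ_{t<15} Y_t with i.i.d. increments Y_t = y(d_t) ∈ {+1, −1, 0}.
Outcome values over d=0..7: [1, 1, 1, -1, -1, -1, 0, 0]
Σy = 0, Σy² = 6, M = 8
μ = 0/8 = 0,  σ² = 6/8 − (0)² = 3/4
Independent increments: Var[X_15] = 15·σ² = 15·(3/4) = 45/4


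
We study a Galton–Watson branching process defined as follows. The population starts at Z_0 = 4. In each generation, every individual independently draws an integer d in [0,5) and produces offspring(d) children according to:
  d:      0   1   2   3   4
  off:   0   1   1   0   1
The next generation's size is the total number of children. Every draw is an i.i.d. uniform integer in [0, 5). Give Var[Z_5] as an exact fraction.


2801304/9765625

Outcome values over d=0..4: [0, 1, 1, 0, 1]
Σy = 3, Σy² = 3, M = 5
μ = 3/5 = 3/5,  σ² = 3/5 − (3/5)² = 6/25
V_0 = 0, E_0 = 4
V_1 = 6/25·E_0 + (3/5)²·V_0 = 24/25;  E_1 = 12/5
V_2 = 6/25·E_1 + (3/5)²·V_1 = 576/625;  E_2 = 36/25
V_3 = 6/25·E_2 + (3/5)²·V_2 = 10584/15625;  E_3 = 108/125
V_4 = 6/25·E_3 + (3/5)²·V_3 = 176256/390625;  E_4 = 324/625
V_5 = 6/25·E_4 + (3/5)²·V_4 = 2801304/9765625;  E_5 = 972/3125


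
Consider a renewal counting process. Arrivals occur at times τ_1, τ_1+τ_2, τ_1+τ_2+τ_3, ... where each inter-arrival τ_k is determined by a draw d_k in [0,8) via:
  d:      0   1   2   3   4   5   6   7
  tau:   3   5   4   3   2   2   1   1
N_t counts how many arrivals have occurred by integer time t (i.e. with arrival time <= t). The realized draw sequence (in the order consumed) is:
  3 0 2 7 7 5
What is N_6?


2

draw d_1=3: τ_1=3, arrival time A_1=3
draw d_2=0: τ_2=3, arrival time A_2=6
draw d_3=2: τ_3=4, arrival time A_3=10
draw d_4=7: τ_4=1, arrival time A_4=11
draw d_5=7: τ_5=1, arrival time A_5=12
draw d_6=5: τ_6=2, arrival time A_6=14
N_t over t=0..6: 0:0 1:0 2:0 3:1 4:1 5:1 6:2


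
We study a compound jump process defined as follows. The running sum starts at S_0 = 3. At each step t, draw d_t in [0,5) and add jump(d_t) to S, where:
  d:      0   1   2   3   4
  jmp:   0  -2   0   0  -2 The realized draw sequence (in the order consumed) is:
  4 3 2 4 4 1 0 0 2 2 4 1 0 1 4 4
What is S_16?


t=0: S=3, d=4, jump=-2, S_1=1
t=1: S=1, d=3, jump=0, S_2=1
t=2: S=1, d=2, jump=0, S_3=1
t=3: S=1, d=4, jump=-2, S_4=-1
t=4: S=-1, d=4, jump=-2, S_5=-3
t=5: S=-3, d=1, jump=-2, S_6=-5
t=6: S=-5, d=0, jump=0, S_7=-5
t=7: S=-5, d=0, jump=0, S_8=-5
t=8: S=-5, d=2, jump=0, S_9=-5
t=9: S=-5, d=2, jump=0, S_10=-5
t=10: S=-5, d=4, jump=-2, S_11=-7
t=11: S=-7, d=1, jump=-2, S_12=-9
t=12: S=-9, d=0, jump=0, S_13=-9
t=13: S=-9, d=1, jump=-2, S_14=-11
t=14: S=-11, d=4, jump=-2, S_15=-13
t=15: S=-13, d=4, jump=-2, S_16=-15

-15


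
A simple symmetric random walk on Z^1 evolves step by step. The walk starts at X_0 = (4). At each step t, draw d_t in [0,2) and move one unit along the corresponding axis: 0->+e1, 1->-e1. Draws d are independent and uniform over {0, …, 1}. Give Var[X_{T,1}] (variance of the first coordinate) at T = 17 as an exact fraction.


Outcome values over d=0..1: [1, -1]
Σy = 0, Σy² = 2, M = 2
μ = 0/2 = 0,  σ² = 2/2 − (0)² = 1
Independent increments: Var[X_17] = 17·σ² = 17·(1) = 17

17


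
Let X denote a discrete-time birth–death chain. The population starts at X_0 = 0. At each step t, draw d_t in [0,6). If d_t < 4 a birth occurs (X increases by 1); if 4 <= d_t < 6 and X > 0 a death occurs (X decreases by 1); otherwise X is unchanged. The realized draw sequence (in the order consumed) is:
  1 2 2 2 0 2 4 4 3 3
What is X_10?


t=0: X=0, d=1 → birth, X_1=1
t=1: X=1, d=2 → birth, X_2=2
t=2: X=2, d=2 → birth, X_3=3
t=3: X=3, d=2 → birth, X_4=4
t=4: X=4, d=0 → birth, X_5=5
t=5: X=5, d=2 → birth, X_6=6
t=6: X=6, d=4 → death, X_7=5
t=7: X=5, d=4 → death, X_8=4
t=8: X=4, d=3 → birth, X_9=5
t=9: X=5, d=3 → birth, X_10=6

6


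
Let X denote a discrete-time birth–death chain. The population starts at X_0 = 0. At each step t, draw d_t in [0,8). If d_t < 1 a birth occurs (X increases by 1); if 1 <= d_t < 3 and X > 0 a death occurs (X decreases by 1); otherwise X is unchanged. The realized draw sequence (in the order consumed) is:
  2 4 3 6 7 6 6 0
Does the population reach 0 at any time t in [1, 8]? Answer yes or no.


yes

t=0: X=0, d=2 → hold, X_1=0
t=1: X=0, d=4 → hold, X_2=0
t=2: X=0, d=3 → hold, X_3=0
t=3: X=0, d=6 → hold, X_4=0
t=4: X=0, d=7 → hold, X_5=0
t=5: X=0, d=6 → hold, X_6=0
t=6: X=0, d=6 → hold, X_7=0
t=7: X=0, d=0 → birth, X_8=1


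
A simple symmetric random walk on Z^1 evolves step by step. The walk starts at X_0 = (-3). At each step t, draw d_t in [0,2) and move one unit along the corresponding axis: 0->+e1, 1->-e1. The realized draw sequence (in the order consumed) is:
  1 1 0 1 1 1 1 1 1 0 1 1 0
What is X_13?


t=0: X=(-3), d=1 → -e1, X_1=(-4)
t=1: X=(-4), d=1 → -e1, X_2=(-5)
t=2: X=(-5), d=0 → +e1, X_3=(-4)
t=3: X=(-4), d=1 → -e1, X_4=(-5)
t=4: X=(-5), d=1 → -e1, X_5=(-6)
t=5: X=(-6), d=1 → -e1, X_6=(-7)
t=6: X=(-7), d=1 → -e1, X_7=(-8)
t=7: X=(-8), d=1 → -e1, X_8=(-9)
t=8: X=(-9), d=1 → -e1, X_9=(-10)
t=9: X=(-10), d=0 → +e1, X_10=(-9)
t=10: X=(-9), d=1 → -e1, X_11=(-10)
t=11: X=(-10), d=1 → -e1, X_12=(-11)
t=12: X=(-11), d=0 → +e1, X_13=(-10)

(-10)


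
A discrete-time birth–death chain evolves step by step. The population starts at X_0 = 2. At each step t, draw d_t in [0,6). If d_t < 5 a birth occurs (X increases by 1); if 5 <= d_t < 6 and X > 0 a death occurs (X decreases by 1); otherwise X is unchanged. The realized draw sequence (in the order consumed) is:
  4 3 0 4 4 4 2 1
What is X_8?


t=0: X=2, d=4 → birth, X_1=3
t=1: X=3, d=3 → birth, X_2=4
t=2: X=4, d=0 → birth, X_3=5
t=3: X=5, d=4 → birth, X_4=6
t=4: X=6, d=4 → birth, X_5=7
t=5: X=7, d=4 → birth, X_6=8
t=6: X=8, d=2 → birth, X_7=9
t=7: X=9, d=1 → birth, X_8=10

10


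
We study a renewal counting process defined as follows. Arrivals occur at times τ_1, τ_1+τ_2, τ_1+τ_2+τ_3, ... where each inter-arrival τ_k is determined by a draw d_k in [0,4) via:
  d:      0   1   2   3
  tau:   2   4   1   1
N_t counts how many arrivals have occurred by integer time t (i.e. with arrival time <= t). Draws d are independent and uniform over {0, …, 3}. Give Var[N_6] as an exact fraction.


5175/4096

Inter-arrival values over d=0..3: [2, 4, 1, 1]
Each d has probability 1/4, so the pmf of τ is: f(1) = 1/2, f(2) = 1/4, f(4) = 1/4
Let p_n(j) = P(N_n = j), with p_0 = [1]. Condition on τ_1: p_n(0) = P(τ > n), and for j >= 1, p_n(j) = Σ_{k<=n} f(k)·p_{n−k}(j−1)
p_1 = [1/2, 1/2]  (j = 0..1)
p_2 = [1/4, 1/2, 1/4]  (j = 0..2)
p_3 = [1/4, 1/4, 3/8, 1/8]  (j = 0..3)
p_4 = [0, 7/16, 1/4, 1/4, 1/16]  (j = 0..4)
p_5 = [0, 3/16, 13/32, 7/32, 5/32, 1/32]  (j = 0..5)
p_6 = [0, 1/16, 21/64, 21/64, 11/64, 3/32, 1/64]  (j = 0..6)
E[N_6] = Σ j·p_6(j) = 189/64;  E[N_6²] = Σ j²·p_6(j) = 639/64
Var[N_6] = 639/64 − (189/64)² = 5175/4096


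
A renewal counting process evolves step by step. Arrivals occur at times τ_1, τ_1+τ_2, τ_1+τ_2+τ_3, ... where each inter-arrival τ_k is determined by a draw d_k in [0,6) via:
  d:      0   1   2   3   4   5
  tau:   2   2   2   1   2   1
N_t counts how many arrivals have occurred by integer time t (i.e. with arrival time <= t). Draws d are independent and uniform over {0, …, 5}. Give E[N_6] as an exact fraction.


2518/729

Inter-arrival values over d=0..5: [2, 2, 2, 1, 2, 1]
Each d has probability 1/6, so the pmf of τ is: f(1) = 1/3, f(2) = 2/3
Renewal equation for m(n) = E[N_n]: condition on τ_1 = k (if k <= n, one arrival plus a fresh copy on the remaining n−k steps): m(n) = F(n) + Σ_{k<=n} f(k)·m(n−k), where F(n) = P(τ <= n) and m(0) = 0
m(1) = F(1) = 1/3
m(2) = F(2) + f(1)·m(1) = 1 + 1/3·1/3 = 10/9
m(3) = F(3) + f(1)·m(2) + f(2)·m(1) = 1 + 1/3·10/9 + 2/3·1/3 = 43/27
m(4) = F(4) + f(1)·m(3) + f(2)·m(2) = 1 + 1/3·43/27 + 2/3·10/9 = 184/81
m(5) = F(5) + f(1)·m(4) + f(2)·m(3) = 1 + 1/3·184/81 + 2/3·43/27 = 685/243
m(6) = F(6) + f(1)·m(5) + f(2)·m(4) = 1 + 1/3·685/243 + 2/3·184/81 = 2518/729
E[N_6] = m(6) = 2518/729


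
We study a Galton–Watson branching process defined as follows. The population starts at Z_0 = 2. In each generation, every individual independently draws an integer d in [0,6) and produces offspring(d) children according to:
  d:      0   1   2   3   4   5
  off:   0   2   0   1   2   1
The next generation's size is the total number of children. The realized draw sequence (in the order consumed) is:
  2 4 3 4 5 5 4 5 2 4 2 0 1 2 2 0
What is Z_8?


gen 0: Z_0=2, draws=[2, 4], offspring=[0, 2], Z_1=2
gen 1: Z_1=2, draws=[3, 4], offspring=[1, 2], Z_2=3
gen 2: Z_2=3, draws=[5, 5, 4], offspring=[1, 1, 2], Z_3=4
gen 3: Z_3=4, draws=[5, 2, 4, 2], offspring=[1, 0, 2, 0], Z_4=3
gen 4: Z_4=3, draws=[0, 1, 2], offspring=[0, 2, 0], Z_5=2
gen 5: Z_5=2, draws=[2, 0], offspring=[0, 0], Z_6=0
gen 6: Z_6=0, draws=[], offspring=[], Z_7=0
gen 7: Z_7=0, draws=[], offspring=[], Z_8=0

0


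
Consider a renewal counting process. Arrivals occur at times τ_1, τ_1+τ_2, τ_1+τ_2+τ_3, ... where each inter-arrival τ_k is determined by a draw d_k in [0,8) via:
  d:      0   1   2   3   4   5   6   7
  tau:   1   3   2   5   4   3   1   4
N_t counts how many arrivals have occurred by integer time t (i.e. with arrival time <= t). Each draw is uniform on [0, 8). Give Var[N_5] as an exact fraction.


Inter-arrival values over d=0..7: [1, 3, 2, 5, 4, 3, 1, 4]
Each d has probability 1/8, so the pmf of τ is: f(1) = 1/4, f(2) = 1/8, f(3) = 1/4, f(4) = 1/4, f(5) = 1/8
Let p_n(j) = P(N_n = j), with p_0 = [1]. Condition on τ_1: p_n(0) = P(τ > n), and for j >= 1, p_n(j) = Σ_{k<=n} f(k)·p_{n−k}(j−1)
p_1 = [3/4, 1/4]  (j = 0..1)
p_2 = [5/8, 5/16, 1/16]  (j = 0..2)
p_3 = [3/8, 1/2, 7/64, 1/64]  (j = 0..3)
p_4 = [1/8, 39/64, 29/128, 9/256, 1/256]  (j = 0..4)
p_5 = [0, 35/64, 91/256, 11/128, 11/1024, 1/1024]  (j = 0..5)
E[N_5] = Σ j·p_5(j) = 1601/1024;  E[N_5²] = Σ j²·p_5(j) = 3009/1024
Var[N_5] = 3009/1024 − (1601/1024)² = 518015/1048576

518015/1048576


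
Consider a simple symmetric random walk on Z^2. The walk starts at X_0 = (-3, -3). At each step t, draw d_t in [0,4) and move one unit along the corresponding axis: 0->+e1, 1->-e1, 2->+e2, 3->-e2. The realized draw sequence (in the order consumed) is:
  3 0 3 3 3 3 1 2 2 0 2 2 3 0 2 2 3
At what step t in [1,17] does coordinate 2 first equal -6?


4

t=0: X=(-3, -3), d=3 → -e2, X_1=(-3, -4)
t=1: X=(-3, -4), d=0 → +e1, X_2=(-2, -4)
t=2: X=(-2, -4), d=3 → -e2, X_3=(-2, -5)
t=3: X=(-2, -5), d=3 → -e2, X_4=(-2, -6)
t=4: X=(-2, -6), d=3 → -e2, X_5=(-2, -7)
t=5: X=(-2, -7), d=3 → -e2, X_6=(-2, -8)
t=6: X=(-2, -8), d=1 → -e1, X_7=(-3, -8)
t=7: X=(-3, -8), d=2 → +e2, X_8=(-3, -7)
t=8: X=(-3, -7), d=2 → +e2, X_9=(-3, -6)
t=9: X=(-3, -6), d=0 → +e1, X_10=(-2, -6)
t=10: X=(-2, -6), d=2 → +e2, X_11=(-2, -5)
t=11: X=(-2, -5), d=2 → +e2, X_12=(-2, -4)
t=12: X=(-2, -4), d=3 → -e2, X_13=(-2, -5)
t=13: X=(-2, -5), d=0 → +e1, X_14=(-1, -5)
t=14: X=(-1, -5), d=2 → +e2, X_15=(-1, -4)
t=15: X=(-1, -4), d=2 → +e2, X_16=(-1, -3)
t=16: X=(-1, -3), d=3 → -e2, X_17=(-1, -4)


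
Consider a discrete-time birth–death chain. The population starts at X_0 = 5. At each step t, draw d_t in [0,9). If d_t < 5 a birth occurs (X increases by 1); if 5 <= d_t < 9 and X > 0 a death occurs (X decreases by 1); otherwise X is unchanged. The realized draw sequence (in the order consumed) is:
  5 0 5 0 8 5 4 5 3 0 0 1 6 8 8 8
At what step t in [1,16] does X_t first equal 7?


12

t=0: X=5, d=5 → death, X_1=4
t=1: X=4, d=0 → birth, X_2=5
t=2: X=5, d=5 → death, X_3=4
t=3: X=4, d=0 → birth, X_4=5
t=4: X=5, d=8 → death, X_5=4
t=5: X=4, d=5 → death, X_6=3
t=6: X=3, d=4 → birth, X_7=4
t=7: X=4, d=5 → death, X_8=3
t=8: X=3, d=3 → birth, X_9=4
t=9: X=4, d=0 → birth, X_10=5
t=10: X=5, d=0 → birth, X_11=6
t=11: X=6, d=1 → birth, X_12=7
t=12: X=7, d=6 → death, X_13=6
t=13: X=6, d=8 → death, X_14=5
t=14: X=5, d=8 → death, X_15=4
t=15: X=4, d=8 → death, X_16=3


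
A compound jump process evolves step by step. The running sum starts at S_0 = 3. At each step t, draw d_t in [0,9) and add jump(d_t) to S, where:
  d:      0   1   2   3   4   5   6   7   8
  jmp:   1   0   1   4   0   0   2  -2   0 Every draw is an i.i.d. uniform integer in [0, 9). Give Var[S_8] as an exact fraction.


176/9

Outcome values over d=0..8: [1, 0, 1, 4, 0, 0, 2, -2, 0]
Σy = 6, Σy² = 26, M = 9
μ = 6/9 = 2/3,  σ² = 26/9 − (2/3)² = 22/9
Independent increments: Var[S_8] = 8·σ² = 8·(22/9) = 176/9


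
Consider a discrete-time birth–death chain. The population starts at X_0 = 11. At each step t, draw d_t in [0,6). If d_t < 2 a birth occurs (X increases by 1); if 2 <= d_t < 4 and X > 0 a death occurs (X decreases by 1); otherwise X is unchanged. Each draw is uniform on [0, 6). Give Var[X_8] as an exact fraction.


16/3

X can drop by at most 1 per step and X_0 = 11 > T = 8, so X_t >= 11 − t >= 3 > 0 for every t <= 8: the floor at 0 (the 'and X > 0' condition) never binds. Hence X_8 = X_0 + Σ_{t<8} Y_t with i.i.d. increments Y_t = y(d_t) ∈ {+1, −1, 0}.
Outcome values over d=0..5: [1, 1, -1, -1, 0, 0]
Σy = 0, Σy² = 4, M = 6
μ = 0/6 = 0,  σ² = 4/6 − (0)² = 2/3
Independent increments: Var[X_8] = 8·σ² = 8·(2/3) = 16/3


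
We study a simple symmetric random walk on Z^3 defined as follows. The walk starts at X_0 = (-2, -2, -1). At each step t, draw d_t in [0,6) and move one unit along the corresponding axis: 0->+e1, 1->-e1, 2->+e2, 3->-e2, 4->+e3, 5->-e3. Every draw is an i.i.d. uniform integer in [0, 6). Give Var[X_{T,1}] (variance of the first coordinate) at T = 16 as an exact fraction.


16/3

Outcome values over d=0..5: [1, -1, 0, 0, 0, 0]
Σy = 0, Σy² = 2, M = 6
μ = 0/6 = 0,  σ² = 2/6 − (0)² = 1/3
Independent increments: Var[X_16] = 16·σ² = 16·(1/3) = 16/3


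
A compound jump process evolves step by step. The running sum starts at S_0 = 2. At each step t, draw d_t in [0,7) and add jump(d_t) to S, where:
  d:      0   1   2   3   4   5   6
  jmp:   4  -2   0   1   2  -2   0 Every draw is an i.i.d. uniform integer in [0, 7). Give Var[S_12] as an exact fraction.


Outcome values over d=0..6: [4, -2, 0, 1, 2, -2, 0]
Σy = 3, Σy² = 29, M = 7
μ = 3/7 = 3/7,  σ² = 29/7 − (3/7)² = 194/49
Independent increments: Var[S_12] = 12·σ² = 12·(194/49) = 2328/49

2328/49


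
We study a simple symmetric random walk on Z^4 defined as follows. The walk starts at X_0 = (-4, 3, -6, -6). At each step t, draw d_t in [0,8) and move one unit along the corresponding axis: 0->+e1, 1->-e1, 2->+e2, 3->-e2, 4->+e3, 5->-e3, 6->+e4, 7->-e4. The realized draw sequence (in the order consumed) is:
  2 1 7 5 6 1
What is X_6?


(-6, 4, -7, -6)

t=0: X=(-4, 3, -6, -6), d=2 → +e2, X_1=(-4, 4, -6, -6)
t=1: X=(-4, 4, -6, -6), d=1 → -e1, X_2=(-5, 4, -6, -6)
t=2: X=(-5, 4, -6, -6), d=7 → -e4, X_3=(-5, 4, -6, -7)
t=3: X=(-5, 4, -6, -7), d=5 → -e3, X_4=(-5, 4, -7, -7)
t=4: X=(-5, 4, -7, -7), d=6 → +e4, X_5=(-5, 4, -7, -6)
t=5: X=(-5, 4, -7, -6), d=1 → -e1, X_6=(-6, 4, -7, -6)


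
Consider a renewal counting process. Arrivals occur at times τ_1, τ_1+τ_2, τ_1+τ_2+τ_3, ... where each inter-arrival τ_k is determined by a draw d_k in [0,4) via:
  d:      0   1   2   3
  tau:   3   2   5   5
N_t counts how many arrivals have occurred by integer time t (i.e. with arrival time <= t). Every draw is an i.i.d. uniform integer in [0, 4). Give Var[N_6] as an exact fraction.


Inter-arrival values over d=0..3: [3, 2, 5, 5]
Each d has probability 1/4, so the pmf of τ is: f(2) = 1/4, f(3) = 1/4, f(5) = 1/2
Let p_n(j) = P(N_n = j), with p_0 = [1]. Condition on τ_1: p_n(0) = P(τ > n), and for j >= 1, p_n(j) = Σ_{k<=n} f(k)·p_{n−k}(j−1)
p_1 = [1]  (j = 0)
p_2 = [3/4, 1/4]  (j = 0..1)
p_3 = [1/2, 1/2]  (j = 0..1)
p_4 = [1/2, 7/16, 1/16]  (j = 0..2)
p_5 = [0, 13/16, 3/16]  (j = 0..2)
p_6 = [0, 3/4, 15/64, 1/64]  (j = 0..3)
E[N_6] = Σ j·p_6(j) = 81/64;  E[N_6²] = Σ j²·p_6(j) = 117/64
Var[N_6] = 117/64 − (81/64)² = 927/4096

927/4096


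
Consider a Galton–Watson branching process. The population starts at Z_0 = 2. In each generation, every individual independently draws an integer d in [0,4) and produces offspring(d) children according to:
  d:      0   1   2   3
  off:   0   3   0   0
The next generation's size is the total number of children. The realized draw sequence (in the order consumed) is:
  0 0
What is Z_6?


gen 0: Z_0=2, draws=[0, 0], offspring=[0, 0], Z_1=0
gen 1: Z_1=0, draws=[], offspring=[], Z_2=0
gen 2: Z_2=0, draws=[], offspring=[], Z_3=0
gen 3: Z_3=0, draws=[], offspring=[], Z_4=0
gen 4: Z_4=0, draws=[], offspring=[], Z_5=0
gen 5: Z_5=0, draws=[], offspring=[], Z_6=0

0


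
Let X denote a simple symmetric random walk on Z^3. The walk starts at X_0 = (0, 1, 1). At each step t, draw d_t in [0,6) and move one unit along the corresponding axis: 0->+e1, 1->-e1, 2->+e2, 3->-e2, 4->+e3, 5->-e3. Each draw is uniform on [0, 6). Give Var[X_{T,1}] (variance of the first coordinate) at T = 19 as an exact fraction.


Outcome values over d=0..5: [1, -1, 0, 0, 0, 0]
Σy = 0, Σy² = 2, M = 6
μ = 0/6 = 0,  σ² = 2/6 − (0)² = 1/3
Independent increments: Var[X_19] = 19·σ² = 19·(1/3) = 19/3

19/3


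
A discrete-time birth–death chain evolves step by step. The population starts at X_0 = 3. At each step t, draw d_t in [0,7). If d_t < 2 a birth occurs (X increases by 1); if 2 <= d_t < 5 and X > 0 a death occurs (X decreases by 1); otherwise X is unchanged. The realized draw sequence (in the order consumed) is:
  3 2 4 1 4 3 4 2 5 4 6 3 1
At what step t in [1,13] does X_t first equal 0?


t=0: X=3, d=3 → death, X_1=2
t=1: X=2, d=2 → death, X_2=1
t=2: X=1, d=4 → death, X_3=0
t=3: X=0, d=1 → birth, X_4=1
t=4: X=1, d=4 → death, X_5=0
t=5: X=0, d=3 → hold, X_6=0
t=6: X=0, d=4 → hold, X_7=0
t=7: X=0, d=2 → hold, X_8=0
t=8: X=0, d=5 → hold, X_9=0
t=9: X=0, d=4 → hold, X_10=0
t=10: X=0, d=6 → hold, X_11=0
t=11: X=0, d=3 → hold, X_12=0
t=12: X=0, d=1 → birth, X_13=1

3


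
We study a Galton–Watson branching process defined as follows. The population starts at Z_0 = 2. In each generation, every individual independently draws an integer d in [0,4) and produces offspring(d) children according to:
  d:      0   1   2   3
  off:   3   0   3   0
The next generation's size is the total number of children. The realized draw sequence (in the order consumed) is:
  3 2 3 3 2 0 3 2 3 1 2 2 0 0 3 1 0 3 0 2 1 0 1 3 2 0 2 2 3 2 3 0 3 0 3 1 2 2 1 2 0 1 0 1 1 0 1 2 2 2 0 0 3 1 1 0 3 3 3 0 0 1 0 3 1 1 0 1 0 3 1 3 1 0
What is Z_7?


39

gen 0: Z_0=2, draws=[3, 2], offspring=[0, 3], Z_1=3
gen 1: Z_1=3, draws=[3, 3, 2], offspring=[0, 0, 3], Z_2=3
gen 2: Z_2=3, draws=[0, 3, 2], offspring=[3, 0, 3], Z_3=6
gen 3: Z_3=6, draws=[3, 1, 2, 2, 0, 0], offspring=[0, 0, 3, 3, 3, 3], Z_4=12
gen 4: Z_4=12, draws=[3, 1, 0, 3, 0, 2, 1, 0, 1, 3, 2, 0], offspring=[0, 0, 3, 0, 3, 3, 0, 3, 0, 0, 3, 3], Z_5=18
gen 5: Z_5=18, draws=[2, 2, 3, 2, 3, 0, 3, 0, 3, 1, 2, 2, 1, 2, 0, 1, 0, 1], offspring=[3, 3, 0, 3, 0, 3, 0, 3, 0, 0, 3, 3, 0, 3, 3, 0, 3, 0], Z_6=30
gen 6: Z_6=30, draws=[1, 0, 1, 2, 2, 2, 0, 0, 3, 1, 1, 0, 3, 3, 3, 0, 0, 1, 0, 3, 1, 1, 0, 1, 0, 3, 1, 3, 1, 0], offspring=[0, 3, 0, 3, 3, 3, 3, 3, 0, 0, 0, 3, 0, 0, 0, 3, 3, 0, 3, 0, 0, 0, 3, 0, 3, 0, 0, 0, 0, 3], Z_7=39


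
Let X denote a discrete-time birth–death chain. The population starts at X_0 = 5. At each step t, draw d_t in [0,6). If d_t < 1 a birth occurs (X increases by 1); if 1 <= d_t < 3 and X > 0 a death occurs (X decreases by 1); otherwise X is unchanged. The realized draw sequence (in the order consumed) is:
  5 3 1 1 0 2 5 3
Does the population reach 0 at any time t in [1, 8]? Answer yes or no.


no

t=0: X=5, d=5 → hold, X_1=5
t=1: X=5, d=3 → hold, X_2=5
t=2: X=5, d=1 → death, X_3=4
t=3: X=4, d=1 → death, X_4=3
t=4: X=3, d=0 → birth, X_5=4
t=5: X=4, d=2 → death, X_6=3
t=6: X=3, d=5 → hold, X_7=3
t=7: X=3, d=3 → hold, X_8=3


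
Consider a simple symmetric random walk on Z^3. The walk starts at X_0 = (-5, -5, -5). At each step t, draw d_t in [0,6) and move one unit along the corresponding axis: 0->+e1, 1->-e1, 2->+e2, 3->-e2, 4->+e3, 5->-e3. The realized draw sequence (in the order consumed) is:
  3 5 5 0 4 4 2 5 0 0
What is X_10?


(-2, -5, -6)

t=0: X=(-5, -5, -5), d=3 → -e2, X_1=(-5, -6, -5)
t=1: X=(-5, -6, -5), d=5 → -e3, X_2=(-5, -6, -6)
t=2: X=(-5, -6, -6), d=5 → -e3, X_3=(-5, -6, -7)
t=3: X=(-5, -6, -7), d=0 → +e1, X_4=(-4, -6, -7)
t=4: X=(-4, -6, -7), d=4 → +e3, X_5=(-4, -6, -6)
t=5: X=(-4, -6, -6), d=4 → +e3, X_6=(-4, -6, -5)
t=6: X=(-4, -6, -5), d=2 → +e2, X_7=(-4, -5, -5)
t=7: X=(-4, -5, -5), d=5 → -e3, X_8=(-4, -5, -6)
t=8: X=(-4, -5, -6), d=0 → +e1, X_9=(-3, -5, -6)
t=9: X=(-3, -5, -6), d=0 → +e1, X_10=(-2, -5, -6)


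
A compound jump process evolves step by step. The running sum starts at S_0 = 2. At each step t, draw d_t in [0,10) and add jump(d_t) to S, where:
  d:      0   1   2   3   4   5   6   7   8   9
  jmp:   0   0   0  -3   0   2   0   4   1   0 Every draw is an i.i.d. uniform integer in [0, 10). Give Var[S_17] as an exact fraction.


1207/25

Outcome values over d=0..9: [0, 0, 0, -3, 0, 2, 0, 4, 1, 0]
Σy = 4, Σy² = 30, M = 10
μ = 4/10 = 2/5,  σ² = 30/10 − (2/5)² = 71/25
Independent increments: Var[S_17] = 17·σ² = 17·(71/25) = 1207/25


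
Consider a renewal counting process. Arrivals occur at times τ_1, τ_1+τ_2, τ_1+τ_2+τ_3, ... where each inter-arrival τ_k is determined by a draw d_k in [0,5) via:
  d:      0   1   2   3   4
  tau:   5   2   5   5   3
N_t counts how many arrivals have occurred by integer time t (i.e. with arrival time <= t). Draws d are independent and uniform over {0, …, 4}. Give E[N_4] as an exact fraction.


Inter-arrival values over d=0..4: [5, 2, 5, 5, 3]
Each d has probability 1/5, so the pmf of τ is: f(2) = 1/5, f(3) = 1/5, f(5) = 3/5
Renewal equation for m(n) = E[N_n]: condition on τ_1 = k (if k <= n, one arrival plus a fresh copy on the remaining n−k steps): m(n) = F(n) + Σ_{k<=n} f(k)·m(n−k), where F(n) = P(τ <= n) and m(0) = 0
m(1) = F(1) = 0
m(2) = F(2) = 1/5
m(3) = F(3) = 2/5
m(4) = F(4) + f(2)·m(2) = 2/5 + 1/5·1/5 = 11/25
E[N_4] = m(4) = 11/25

11/25


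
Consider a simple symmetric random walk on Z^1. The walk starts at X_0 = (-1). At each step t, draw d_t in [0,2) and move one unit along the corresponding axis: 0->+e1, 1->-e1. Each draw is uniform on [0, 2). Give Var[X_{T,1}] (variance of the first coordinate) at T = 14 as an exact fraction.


14

Outcome values over d=0..1: [1, -1]
Σy = 0, Σy² = 2, M = 2
μ = 0/2 = 0,  σ² = 2/2 − (0)² = 1
Independent increments: Var[X_14] = 14·σ² = 14·(1) = 14


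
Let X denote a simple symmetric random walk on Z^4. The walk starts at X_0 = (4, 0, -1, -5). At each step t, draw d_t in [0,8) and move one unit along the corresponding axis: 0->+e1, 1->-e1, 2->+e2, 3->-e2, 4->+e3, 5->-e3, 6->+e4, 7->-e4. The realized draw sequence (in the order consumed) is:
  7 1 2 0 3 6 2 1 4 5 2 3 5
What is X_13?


t=0: X=(4, 0, -1, -5), d=7 → -e4, X_1=(4, 0, -1, -6)
t=1: X=(4, 0, -1, -6), d=1 → -e1, X_2=(3, 0, -1, -6)
t=2: X=(3, 0, -1, -6), d=2 → +e2, X_3=(3, 1, -1, -6)
t=3: X=(3, 1, -1, -6), d=0 → +e1, X_4=(4, 1, -1, -6)
t=4: X=(4, 1, -1, -6), d=3 → -e2, X_5=(4, 0, -1, -6)
t=5: X=(4, 0, -1, -6), d=6 → +e4, X_6=(4, 0, -1, -5)
t=6: X=(4, 0, -1, -5), d=2 → +e2, X_7=(4, 1, -1, -5)
t=7: X=(4, 1, -1, -5), d=1 → -e1, X_8=(3, 1, -1, -5)
t=8: X=(3, 1, -1, -5), d=4 → +e3, X_9=(3, 1, 0, -5)
t=9: X=(3, 1, 0, -5), d=5 → -e3, X_10=(3, 1, -1, -5)
t=10: X=(3, 1, -1, -5), d=2 → +e2, X_11=(3, 2, -1, -5)
t=11: X=(3, 2, -1, -5), d=3 → -e2, X_12=(3, 1, -1, -5)
t=12: X=(3, 1, -1, -5), d=5 → -e3, X_13=(3, 1, -2, -5)

(3, 1, -2, -5)


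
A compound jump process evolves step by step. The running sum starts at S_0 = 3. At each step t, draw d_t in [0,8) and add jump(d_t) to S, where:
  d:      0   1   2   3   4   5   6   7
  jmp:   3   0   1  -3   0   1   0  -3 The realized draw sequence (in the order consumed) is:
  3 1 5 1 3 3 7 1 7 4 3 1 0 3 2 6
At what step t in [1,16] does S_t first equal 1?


t=0: S=3, d=3, jump=-3, S_1=0
t=1: S=0, d=1, jump=0, S_2=0
t=2: S=0, d=5, jump=1, S_3=1
t=3: S=1, d=1, jump=0, S_4=1
t=4: S=1, d=3, jump=-3, S_5=-2
t=5: S=-2, d=3, jump=-3, S_6=-5
t=6: S=-5, d=7, jump=-3, S_7=-8
t=7: S=-8, d=1, jump=0, S_8=-8
t=8: S=-8, d=7, jump=-3, S_9=-11
t=9: S=-11, d=4, jump=0, S_10=-11
t=10: S=-11, d=3, jump=-3, S_11=-14
t=11: S=-14, d=1, jump=0, S_12=-14
t=12: S=-14, d=0, jump=3, S_13=-11
t=13: S=-11, d=3, jump=-3, S_14=-14
t=14: S=-14, d=2, jump=1, S_15=-13
t=15: S=-13, d=6, jump=0, S_16=-13

3


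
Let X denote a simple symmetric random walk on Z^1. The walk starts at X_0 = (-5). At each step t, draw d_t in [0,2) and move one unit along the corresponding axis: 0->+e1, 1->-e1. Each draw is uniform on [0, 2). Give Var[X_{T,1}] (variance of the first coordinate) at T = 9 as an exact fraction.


9

Outcome values over d=0..1: [1, -1]
Σy = 0, Σy² = 2, M = 2
μ = 0/2 = 0,  σ² = 2/2 − (0)² = 1
Independent increments: Var[X_9] = 9·σ² = 9·(1) = 9


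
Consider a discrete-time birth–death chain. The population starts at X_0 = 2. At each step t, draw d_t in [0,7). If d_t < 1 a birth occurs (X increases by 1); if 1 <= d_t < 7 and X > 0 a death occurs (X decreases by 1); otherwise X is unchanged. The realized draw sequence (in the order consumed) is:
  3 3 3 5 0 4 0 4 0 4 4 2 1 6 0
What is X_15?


1

t=0: X=2, d=3 → death, X_1=1
t=1: X=1, d=3 → death, X_2=0
t=2: X=0, d=3 → hold, X_3=0
t=3: X=0, d=5 → hold, X_4=0
t=4: X=0, d=0 → birth, X_5=1
t=5: X=1, d=4 → death, X_6=0
t=6: X=0, d=0 → birth, X_7=1
t=7: X=1, d=4 → death, X_8=0
t=8: X=0, d=0 → birth, X_9=1
t=9: X=1, d=4 → death, X_10=0
t=10: X=0, d=4 → hold, X_11=0
t=11: X=0, d=2 → hold, X_12=0
t=12: X=0, d=1 → hold, X_13=0
t=13: X=0, d=6 → hold, X_14=0
t=14: X=0, d=0 → birth, X_15=1


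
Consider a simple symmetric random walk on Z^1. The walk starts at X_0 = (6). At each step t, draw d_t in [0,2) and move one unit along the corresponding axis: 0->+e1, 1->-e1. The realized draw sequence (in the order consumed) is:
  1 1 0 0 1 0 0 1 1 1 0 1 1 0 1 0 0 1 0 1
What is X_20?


(4)

t=0: X=(6), d=1 → -e1, X_1=(5)
t=1: X=(5), d=1 → -e1, X_2=(4)
t=2: X=(4), d=0 → +e1, X_3=(5)
t=3: X=(5), d=0 → +e1, X_4=(6)
t=4: X=(6), d=1 → -e1, X_5=(5)
t=5: X=(5), d=0 → +e1, X_6=(6)
t=6: X=(6), d=0 → +e1, X_7=(7)
t=7: X=(7), d=1 → -e1, X_8=(6)
t=8: X=(6), d=1 → -e1, X_9=(5)
t=9: X=(5), d=1 → -e1, X_10=(4)
t=10: X=(4), d=0 → +e1, X_11=(5)
t=11: X=(5), d=1 → -e1, X_12=(4)
t=12: X=(4), d=1 → -e1, X_13=(3)
t=13: X=(3), d=0 → +e1, X_14=(4)
t=14: X=(4), d=1 → -e1, X_15=(3)
t=15: X=(3), d=0 → +e1, X_16=(4)
t=16: X=(4), d=0 → +e1, X_17=(5)
t=17: X=(5), d=1 → -e1, X_18=(4)
t=18: X=(4), d=0 → +e1, X_19=(5)
t=19: X=(5), d=1 → -e1, X_20=(4)


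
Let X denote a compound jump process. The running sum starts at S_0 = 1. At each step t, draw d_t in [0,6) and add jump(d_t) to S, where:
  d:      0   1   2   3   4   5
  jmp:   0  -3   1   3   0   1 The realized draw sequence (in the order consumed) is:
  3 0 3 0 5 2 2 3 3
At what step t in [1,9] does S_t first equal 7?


3

t=0: S=1, d=3, jump=3, S_1=4
t=1: S=4, d=0, jump=0, S_2=4
t=2: S=4, d=3, jump=3, S_3=7
t=3: S=7, d=0, jump=0, S_4=7
t=4: S=7, d=5, jump=1, S_5=8
t=5: S=8, d=2, jump=1, S_6=9
t=6: S=9, d=2, jump=1, S_7=10
t=7: S=10, d=3, jump=3, S_8=13
t=8: S=13, d=3, jump=3, S_9=16


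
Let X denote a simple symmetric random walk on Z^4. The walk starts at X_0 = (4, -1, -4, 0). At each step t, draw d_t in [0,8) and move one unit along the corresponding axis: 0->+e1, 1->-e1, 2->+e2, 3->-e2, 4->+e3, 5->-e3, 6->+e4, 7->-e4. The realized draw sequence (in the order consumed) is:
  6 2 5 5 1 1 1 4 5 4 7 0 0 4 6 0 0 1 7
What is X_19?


(4, 0, -4, 0)

t=0: X=(4, -1, -4, 0), d=6 → +e4, X_1=(4, -1, -4, 1)
t=1: X=(4, -1, -4, 1), d=2 → +e2, X_2=(4, 0, -4, 1)
t=2: X=(4, 0, -4, 1), d=5 → -e3, X_3=(4, 0, -5, 1)
t=3: X=(4, 0, -5, 1), d=5 → -e3, X_4=(4, 0, -6, 1)
t=4: X=(4, 0, -6, 1), d=1 → -e1, X_5=(3, 0, -6, 1)
t=5: X=(3, 0, -6, 1), d=1 → -e1, X_6=(2, 0, -6, 1)
t=6: X=(2, 0, -6, 1), d=1 → -e1, X_7=(1, 0, -6, 1)
t=7: X=(1, 0, -6, 1), d=4 → +e3, X_8=(1, 0, -5, 1)
t=8: X=(1, 0, -5, 1), d=5 → -e3, X_9=(1, 0, -6, 1)
t=9: X=(1, 0, -6, 1), d=4 → +e3, X_10=(1, 0, -5, 1)
t=10: X=(1, 0, -5, 1), d=7 → -e4, X_11=(1, 0, -5, 0)
t=11: X=(1, 0, -5, 0), d=0 → +e1, X_12=(2, 0, -5, 0)
t=12: X=(2, 0, -5, 0), d=0 → +e1, X_13=(3, 0, -5, 0)
t=13: X=(3, 0, -5, 0), d=4 → +e3, X_14=(3, 0, -4, 0)
t=14: X=(3, 0, -4, 0), d=6 → +e4, X_15=(3, 0, -4, 1)
t=15: X=(3, 0, -4, 1), d=0 → +e1, X_16=(4, 0, -4, 1)
t=16: X=(4, 0, -4, 1), d=0 → +e1, X_17=(5, 0, -4, 1)
t=17: X=(5, 0, -4, 1), d=1 → -e1, X_18=(4, 0, -4, 1)
t=18: X=(4, 0, -4, 1), d=7 → -e4, X_19=(4, 0, -4, 0)


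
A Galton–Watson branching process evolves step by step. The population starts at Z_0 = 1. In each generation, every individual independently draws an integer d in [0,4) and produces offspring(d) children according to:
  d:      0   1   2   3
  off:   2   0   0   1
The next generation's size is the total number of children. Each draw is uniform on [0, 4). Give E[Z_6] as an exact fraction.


Outcome values over d=0..3: [2, 0, 0, 1]
Σy = 3, Σy² = 5, M = 4
μ = 3/4 = 3/4,  σ² = 5/4 − (3/4)² = 11/16
E[Z_0] = 1
E[Z_1] = 3/4·E[Z_0] = 3/4
E[Z_2] = 3/4·E[Z_1] = 9/16
E[Z_3] = 3/4·E[Z_2] = 27/64
E[Z_4] = 3/4·E[Z_3] = 81/256
E[Z_5] = 3/4·E[Z_4] = 243/1024
E[Z_6] = 3/4·E[Z_5] = 729/4096

729/4096


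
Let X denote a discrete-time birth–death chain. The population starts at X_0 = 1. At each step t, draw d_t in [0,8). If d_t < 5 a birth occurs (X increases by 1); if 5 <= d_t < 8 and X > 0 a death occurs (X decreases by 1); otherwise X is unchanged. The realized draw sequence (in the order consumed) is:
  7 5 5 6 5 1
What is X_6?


t=0: X=1, d=7 → death, X_1=0
t=1: X=0, d=5 → hold, X_2=0
t=2: X=0, d=5 → hold, X_3=0
t=3: X=0, d=6 → hold, X_4=0
t=4: X=0, d=5 → hold, X_5=0
t=5: X=0, d=1 → birth, X_6=1

1


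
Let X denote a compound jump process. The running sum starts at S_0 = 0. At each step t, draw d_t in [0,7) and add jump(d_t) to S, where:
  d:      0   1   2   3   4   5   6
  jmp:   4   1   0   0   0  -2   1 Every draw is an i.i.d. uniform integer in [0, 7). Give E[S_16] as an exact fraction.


64/7

Outcome values over d=0..6: [4, 1, 0, 0, 0, -2, 1]
Σy = 4, Σy² = 22, M = 7
μ = 4/7 = 4/7,  σ² = 22/7 − (4/7)² = 138/49
E[S_16] = 0 + 16·(4/7) = 64/7


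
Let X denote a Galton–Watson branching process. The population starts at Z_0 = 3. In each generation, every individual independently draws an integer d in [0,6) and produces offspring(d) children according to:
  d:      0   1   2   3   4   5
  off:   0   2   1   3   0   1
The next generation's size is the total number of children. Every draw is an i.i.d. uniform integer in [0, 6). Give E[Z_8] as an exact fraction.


Outcome values over d=0..5: [0, 2, 1, 3, 0, 1]
Σy = 7, Σy² = 15, M = 6
μ = 7/6 = 7/6,  σ² = 15/6 − (7/6)² = 41/36
E[Z_0] = 3
E[Z_1] = 7/6·E[Z_0] = 7/2
E[Z_2] = 7/6·E[Z_1] = 49/12
E[Z_3] = 7/6·E[Z_2] = 343/72
E[Z_4] = 7/6·E[Z_3] = 2401/432
E[Z_5] = 7/6·E[Z_4] = 16807/2592
E[Z_6] = 7/6·E[Z_5] = 117649/15552
E[Z_7] = 7/6·E[Z_6] = 823543/93312
E[Z_8] = 7/6·E[Z_7] = 5764801/559872

5764801/559872


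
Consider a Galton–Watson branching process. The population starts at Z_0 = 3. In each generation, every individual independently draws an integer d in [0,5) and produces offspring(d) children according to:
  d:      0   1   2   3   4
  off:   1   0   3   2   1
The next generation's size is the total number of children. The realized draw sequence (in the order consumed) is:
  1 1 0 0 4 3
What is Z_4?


gen 0: Z_0=3, draws=[1, 1, 0], offspring=[0, 0, 1], Z_1=1
gen 1: Z_1=1, draws=[0], offspring=[1], Z_2=1
gen 2: Z_2=1, draws=[4], offspring=[1], Z_3=1
gen 3: Z_3=1, draws=[3], offspring=[2], Z_4=2

2


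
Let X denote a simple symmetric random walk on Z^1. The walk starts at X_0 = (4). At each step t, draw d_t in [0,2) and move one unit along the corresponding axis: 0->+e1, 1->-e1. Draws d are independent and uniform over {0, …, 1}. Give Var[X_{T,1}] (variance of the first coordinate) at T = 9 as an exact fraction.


Outcome values over d=0..1: [1, -1]
Σy = 0, Σy² = 2, M = 2
μ = 0/2 = 0,  σ² = 2/2 − (0)² = 1
Independent increments: Var[X_9] = 9·σ² = 9·(1) = 9

9
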